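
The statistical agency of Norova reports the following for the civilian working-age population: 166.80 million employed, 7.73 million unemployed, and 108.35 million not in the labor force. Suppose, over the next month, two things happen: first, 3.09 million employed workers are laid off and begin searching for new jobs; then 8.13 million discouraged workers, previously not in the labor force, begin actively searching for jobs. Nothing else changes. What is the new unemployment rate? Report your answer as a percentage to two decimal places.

New unemployment rate ≈ 10.37%.

Initially, labor force = 166.80 + 7.73 = 174.53 million, so u = 7.73/174.53 = 4.43%.
After the first change, employed falls and unemployed rises by 3.09; labor force unchanged → E = 163.71, U = 10.82, labor force = 174.53 million.
After the second change, unemployed and labor force both rise by 8.13 → E = 163.71, U = 18.95, labor force = 182.66 million.
New unemployment rate = 18.95 / 182.66 = 10.37%.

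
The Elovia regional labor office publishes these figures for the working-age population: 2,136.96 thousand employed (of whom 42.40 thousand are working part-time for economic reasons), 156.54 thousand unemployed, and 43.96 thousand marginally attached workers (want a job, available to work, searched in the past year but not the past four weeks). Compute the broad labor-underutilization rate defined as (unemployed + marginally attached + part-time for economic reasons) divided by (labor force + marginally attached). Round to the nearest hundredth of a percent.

Broad underutilization rate ≈ 10.39%.

Labor force = 2,136.96 + 156.54 = 2,293.50 thousand.
Numerator = 156.54 + 43.96 + 42.40 = 242.90 thousand.
Denominator = 2,293.50 + 43.96 = 2,337.46 thousand.
Broad rate = 242.90 / 2,337.46 = 10.39%.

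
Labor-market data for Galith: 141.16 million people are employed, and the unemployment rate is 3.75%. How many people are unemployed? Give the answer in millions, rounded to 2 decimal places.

Let U be the number unemployed. The labor force is E + U, and U/(E+U) = 0.0375.
So U = 0.0375 × 141.16 / (1 − 0.0375) = 5.2935 / 0.9625 ≈ 5.50 million.

About 5.50 million are unemployed.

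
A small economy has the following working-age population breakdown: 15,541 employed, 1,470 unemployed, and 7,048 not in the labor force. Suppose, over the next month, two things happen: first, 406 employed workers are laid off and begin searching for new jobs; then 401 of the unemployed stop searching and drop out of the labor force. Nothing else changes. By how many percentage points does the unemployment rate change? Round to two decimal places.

Initially, labor force = 15,541 + 1,470 = 17,011, so u = 1,470/17,011 = 8.64%.
After the first change, employed falls and unemployed rises by 406; labor force unchanged → E = 15,135, U = 1,876, labor force = 17,011.
After the second change, unemployed and labor force both fall by 401 → E = 15,135, U = 1,475, labor force = 16,610.
New unemployment rate = 1,475 / 16,610 = 8.88%.
Change = 8.88% − 8.64% = +0.24 percentage points.

The unemployment rate changes by +0.24 percentage points.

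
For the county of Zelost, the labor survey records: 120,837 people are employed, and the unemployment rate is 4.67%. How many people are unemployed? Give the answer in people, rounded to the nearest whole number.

About 5,920 are unemployed.

Let U be the number unemployed. The labor force is E + U, and U/(E+U) = 0.0467.
So U = 0.0467 × 120,837 / (1 − 0.0467) = 5643.09 / 0.9533 ≈ 5,920.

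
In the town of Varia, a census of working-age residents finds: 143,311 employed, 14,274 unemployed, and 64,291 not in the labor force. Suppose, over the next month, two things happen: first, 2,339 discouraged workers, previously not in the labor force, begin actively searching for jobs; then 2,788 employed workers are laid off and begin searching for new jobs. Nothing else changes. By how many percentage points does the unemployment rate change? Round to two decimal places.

Initially, labor force = 143,311 + 14,274 = 157,585, so u = 14,274/157,585 = 9.06%.
After the first change, unemployed and labor force both rise by 2,339 → E = 143,311, U = 16,613, labor force = 159,924.
After the second change, employed falls and unemployed rises by 2,788; labor force unchanged → E = 140,523, U = 19,401, labor force = 159,924.
New unemployment rate = 19,401 / 159,924 = 12.13%.
Change = 12.13% − 9.06% = +3.07 percentage points.

The unemployment rate changes by +3.07 percentage points.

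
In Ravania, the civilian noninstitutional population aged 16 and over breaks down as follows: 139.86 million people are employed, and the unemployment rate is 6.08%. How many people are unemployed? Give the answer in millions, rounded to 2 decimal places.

About 9.05 million are unemployed.

Let U be the number unemployed. The labor force is E + U, and U/(E+U) = 0.0608.
So U = 0.0608 × 139.86 / (1 − 0.0608) = 8.5035 / 0.9392 ≈ 9.05 million.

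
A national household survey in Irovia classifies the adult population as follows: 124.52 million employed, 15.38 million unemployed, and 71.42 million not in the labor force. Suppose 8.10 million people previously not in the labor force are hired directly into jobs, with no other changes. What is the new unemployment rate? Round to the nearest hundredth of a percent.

Initially, labor force = 124.52 + 15.38 = 139.90 million, so u = 15.38/139.90 = 10.99%.
After the change, employed and labor force both rise by 8.10; unemployed unchanged → E = 132.62, U = 15.38, labor force = 148.00 million.
New unemployment rate = 15.38 / 148.00 = 10.39%.

New unemployment rate ≈ 10.39%.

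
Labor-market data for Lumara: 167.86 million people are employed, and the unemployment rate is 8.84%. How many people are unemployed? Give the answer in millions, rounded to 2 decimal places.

About 16.28 million are unemployed.

Let U be the number unemployed. The labor force is E + U, and U/(E+U) = 0.0884.
So U = 0.0884 × 167.86 / (1 − 0.0884) = 14.8388 / 0.9116 ≈ 16.28 million.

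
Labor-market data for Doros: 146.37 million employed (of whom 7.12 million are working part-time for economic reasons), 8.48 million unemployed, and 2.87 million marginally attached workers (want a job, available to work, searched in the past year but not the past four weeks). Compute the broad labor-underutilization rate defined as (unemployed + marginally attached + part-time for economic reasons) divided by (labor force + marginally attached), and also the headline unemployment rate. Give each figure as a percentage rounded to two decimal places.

Labor force = 146.37 + 8.48 = 154.85 million.
Numerator = 8.48 + 2.87 + 7.12 = 18.47 million.
Denominator = 154.85 + 2.87 = 157.72 million.
Broad rate = 18.47 / 157.72 = 11.71%.
Headline unemployment rate = 8.48 / 154.85 = 5.48%.

Broad underutilization rate ≈ 11.71%; headline unemployment rate ≈ 5.48%.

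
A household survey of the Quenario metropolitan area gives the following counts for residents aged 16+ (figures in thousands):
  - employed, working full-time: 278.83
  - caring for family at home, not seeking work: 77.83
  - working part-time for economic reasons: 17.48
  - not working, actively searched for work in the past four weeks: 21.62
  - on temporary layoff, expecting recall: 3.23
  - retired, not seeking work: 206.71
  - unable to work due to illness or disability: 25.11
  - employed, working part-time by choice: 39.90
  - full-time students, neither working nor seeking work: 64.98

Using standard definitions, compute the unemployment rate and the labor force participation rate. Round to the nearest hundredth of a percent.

Employed = 278.83 + 17.48 + 39.90 = 336.21 thousand (anyone who worked, including part-time for economic reasons, counts as employed).
Unemployed = 21.62 + 3.23 = 24.85 thousand (jobless and actively searching, or on temporary layoff).
Labor force = 336.21 + 24.85 = 361.06 thousand.
Not in labor force = 77.83 + 206.71 + 25.11 + 64.98 = 374.63 thousand (those not working and not actively searching are outside the labor force).
Civilian working-age population = 361.06 + 374.63 = 735.69 thousand.
Unemployment rate = 24.85 / 361.06 = 6.88%.
Labor force participation rate = 361.06 / 735.69 = 49.08%.

Unemployment rate ≈ 6.88%; labor force participation rate ≈ 49.08%.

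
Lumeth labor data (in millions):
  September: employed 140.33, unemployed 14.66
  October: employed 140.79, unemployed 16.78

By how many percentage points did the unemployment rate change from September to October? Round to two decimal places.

The unemployment rate changed by +1.19 percentage points.

September: labor force = 140.33 + 14.66 = 154.99; u = 14.66/154.99 = 9.46%.
October: labor force = 140.79 + 16.78 = 157.57; u = 16.78/157.57 = 10.65%.
Change = 10.65% − 9.46% = +1.19 pp.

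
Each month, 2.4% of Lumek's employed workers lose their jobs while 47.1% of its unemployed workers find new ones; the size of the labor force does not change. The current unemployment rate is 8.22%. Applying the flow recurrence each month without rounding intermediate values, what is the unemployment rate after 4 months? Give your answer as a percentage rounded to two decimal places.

With a fixed labor force, u_{t+1} = u_t + s·(1−u_t) − f·u_t = u_t·(1−s−f) + s.
Here 1−s−f = 0.505 and s = 0.024.
u_1 = 0.082200 × 0.505 + 0.024 = 0.065511.
u_2 = 0.065511 × 0.505 + 0.024 = 0.057083.
u_3 = 0.057083 × 0.505 + 0.024 = 0.052827.
u_4 = 0.052827 × 0.505 + 0.024 = 0.050678.

Unemployment rate after four months ≈ 5.07%.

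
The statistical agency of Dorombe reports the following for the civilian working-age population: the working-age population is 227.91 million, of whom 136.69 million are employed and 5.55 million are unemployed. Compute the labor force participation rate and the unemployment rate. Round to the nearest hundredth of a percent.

Labor force = employed + unemployed = 136.69 + 5.55 = 142.24 million.
Unemployment rate = 5.55 / 142.24 = 3.90%.
Labor force participation rate = 142.24 / 227.91 = 62.41%.

Labor force participation rate ≈ 62.41%; unemployment rate ≈ 3.90%.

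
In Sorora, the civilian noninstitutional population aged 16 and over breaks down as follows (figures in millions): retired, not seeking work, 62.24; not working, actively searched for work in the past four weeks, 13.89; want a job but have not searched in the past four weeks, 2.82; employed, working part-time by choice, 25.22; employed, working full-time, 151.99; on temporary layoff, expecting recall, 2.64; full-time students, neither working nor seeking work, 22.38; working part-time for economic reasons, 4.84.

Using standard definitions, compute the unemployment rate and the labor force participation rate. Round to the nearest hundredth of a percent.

Unemployment rate ≈ 8.32%; labor force participation rate ≈ 69.43%.

Employed = 25.22 + 151.99 + 4.84 = 182.05 million (anyone who worked, including part-time for economic reasons, counts as employed).
Unemployed = 13.89 + 2.64 = 16.53 million (jobless and actively searching, or on temporary layoff).
Labor force = 182.05 + 16.53 = 198.58 million.
Not in labor force = 62.24 + 2.82 + 22.38 = 87.44 million (those not working and not actively searching are outside the labor force — including those who want a job but have given up searching).
Civilian working-age population = 198.58 + 87.44 = 286.02 million.
Unemployment rate = 16.53 / 198.58 = 8.32%.
Labor force participation rate = 198.58 / 286.02 = 69.43%.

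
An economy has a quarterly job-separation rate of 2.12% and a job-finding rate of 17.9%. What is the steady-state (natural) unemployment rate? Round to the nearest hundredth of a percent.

Steady-state unemployment rate ≈ 10.59%.

At steady state the flows balance: s·E = f·U, so U/(E+U) = s/(s+f).
u* = 2.12 / (2.12 + 17.9) = 2.12 / 20.02 = 10.59%.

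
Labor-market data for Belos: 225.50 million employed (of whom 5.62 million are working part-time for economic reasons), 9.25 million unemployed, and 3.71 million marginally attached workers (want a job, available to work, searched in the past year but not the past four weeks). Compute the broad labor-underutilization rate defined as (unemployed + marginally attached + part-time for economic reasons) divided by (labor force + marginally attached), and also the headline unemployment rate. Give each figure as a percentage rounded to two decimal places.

Broad underutilization rate ≈ 7.79%; headline unemployment rate ≈ 3.94%.

Labor force = 225.50 + 9.25 = 234.75 million.
Numerator = 9.25 + 3.71 + 5.62 = 18.58 million.
Denominator = 234.75 + 3.71 = 238.46 million.
Broad rate = 18.58 / 238.46 = 7.79%.
Headline unemployment rate = 9.25 / 234.75 = 3.94%.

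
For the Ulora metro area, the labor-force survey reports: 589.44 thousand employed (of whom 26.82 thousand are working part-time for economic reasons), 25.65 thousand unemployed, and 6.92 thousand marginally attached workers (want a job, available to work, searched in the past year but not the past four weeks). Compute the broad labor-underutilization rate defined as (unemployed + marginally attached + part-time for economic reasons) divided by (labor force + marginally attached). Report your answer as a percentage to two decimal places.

Labor force = 589.44 + 25.65 = 615.09 thousand.
Numerator = 25.65 + 6.92 + 26.82 = 59.39 thousand.
Denominator = 615.09 + 6.92 = 622.01 thousand.
Broad rate = 59.39 / 622.01 = 9.55%.

Broad underutilization rate ≈ 9.55%.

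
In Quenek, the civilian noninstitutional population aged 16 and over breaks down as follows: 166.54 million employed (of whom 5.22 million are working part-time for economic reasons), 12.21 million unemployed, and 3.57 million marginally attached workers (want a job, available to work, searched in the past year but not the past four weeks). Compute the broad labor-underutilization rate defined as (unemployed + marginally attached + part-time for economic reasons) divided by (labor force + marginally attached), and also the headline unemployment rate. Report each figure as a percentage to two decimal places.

Broad underutilization rate ≈ 11.52%; headline unemployment rate ≈ 6.83%.

Labor force = 166.54 + 12.21 = 178.75 million.
Numerator = 12.21 + 3.57 + 5.22 = 21.00 million.
Denominator = 178.75 + 3.57 = 182.32 million.
Broad rate = 21.00 / 182.32 = 11.52%.
Headline unemployment rate = 12.21 / 178.75 = 6.83%.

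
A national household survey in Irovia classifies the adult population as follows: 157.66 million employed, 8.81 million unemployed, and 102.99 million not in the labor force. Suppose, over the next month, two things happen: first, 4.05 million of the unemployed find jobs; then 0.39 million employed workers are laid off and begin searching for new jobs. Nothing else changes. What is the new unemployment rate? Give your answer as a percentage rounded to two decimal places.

New unemployment rate ≈ 3.09%.

Initially, labor force = 157.66 + 8.81 = 166.47 million, so u = 8.81/166.47 = 5.29%.
After the first change, unemployed falls and employed rises by 4.05; labor force unchanged → E = 161.71, U = 4.76, labor force = 166.47 million.
After the second change, employed falls and unemployed rises by 0.39; labor force unchanged → E = 161.32, U = 5.15, labor force = 166.47 million.
New unemployment rate = 5.15 / 166.47 = 3.09%.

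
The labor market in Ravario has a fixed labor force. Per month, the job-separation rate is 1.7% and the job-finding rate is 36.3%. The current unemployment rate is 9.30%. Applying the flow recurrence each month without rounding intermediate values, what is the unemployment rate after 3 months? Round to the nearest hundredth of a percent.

Unemployment rate after three months ≈ 5.62%.

With a fixed labor force, u_{t+1} = u_t + s·(1−u_t) − f·u_t = u_t·(1−s−f) + s.
Here 1−s−f = 0.620 and s = 0.017.
u_1 = 0.093000 × 0.620 + 0.017 = 0.074660.
u_2 = 0.074660 × 0.620 + 0.017 = 0.063289.
u_3 = 0.063289 × 0.620 + 0.017 = 0.056239.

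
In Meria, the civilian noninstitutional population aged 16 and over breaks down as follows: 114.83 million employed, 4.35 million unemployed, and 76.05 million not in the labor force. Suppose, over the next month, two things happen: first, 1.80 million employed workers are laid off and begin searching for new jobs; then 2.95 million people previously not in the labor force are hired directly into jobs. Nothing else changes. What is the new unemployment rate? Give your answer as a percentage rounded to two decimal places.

New unemployment rate ≈ 5.04%.

Initially, labor force = 114.83 + 4.35 = 119.18 million, so u = 4.35/119.18 = 3.65%.
After the first change, employed falls and unemployed rises by 1.80; labor force unchanged → E = 113.03, U = 6.15, labor force = 119.18 million.
After the second change, employed and labor force both rise by 2.95; unemployed unchanged → E = 115.98, U = 6.15, labor force = 122.13 million.
New unemployment rate = 6.15 / 122.13 = 5.04%.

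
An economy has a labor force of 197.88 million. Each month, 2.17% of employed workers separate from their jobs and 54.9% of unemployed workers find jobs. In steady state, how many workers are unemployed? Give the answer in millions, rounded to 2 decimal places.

Steady-state unemployment rate u* = s/(s+f) = 2.17/(2.17+54.9) = 0.038023.
Unemployed = u* × labor force = 0.038023 × 197.88 ≈ 7.52 million.

About 7.52 million are unemployed in steady state.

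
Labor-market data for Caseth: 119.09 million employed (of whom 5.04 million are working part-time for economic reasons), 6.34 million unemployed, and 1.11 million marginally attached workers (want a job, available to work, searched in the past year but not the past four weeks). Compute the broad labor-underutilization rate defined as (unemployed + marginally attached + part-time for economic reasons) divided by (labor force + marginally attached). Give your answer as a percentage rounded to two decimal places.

Broad underutilization rate ≈ 9.87%.

Labor force = 119.09 + 6.34 = 125.43 million.
Numerator = 6.34 + 1.11 + 5.04 = 12.49 million.
Denominator = 125.43 + 1.11 = 126.54 million.
Broad rate = 12.49 / 126.54 = 9.87%.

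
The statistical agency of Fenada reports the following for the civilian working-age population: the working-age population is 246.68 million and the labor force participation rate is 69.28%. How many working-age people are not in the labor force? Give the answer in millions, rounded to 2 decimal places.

Share not in the labor force = 1 − 0.6928 = 0.3072.
Not in labor force = 0.3072 × 246.68 ≈ 75.78 million.

About 75.78 million are not in the labor force.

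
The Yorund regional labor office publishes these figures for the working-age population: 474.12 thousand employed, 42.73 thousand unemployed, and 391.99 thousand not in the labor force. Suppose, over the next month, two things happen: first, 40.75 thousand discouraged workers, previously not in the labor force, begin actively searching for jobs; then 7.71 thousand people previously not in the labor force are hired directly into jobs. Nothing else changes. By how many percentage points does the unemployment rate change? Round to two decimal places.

Initially, labor force = 474.12 + 42.73 = 516.85 thousand, so u = 42.73/516.85 = 8.27%.
After the first change, unemployed and labor force both rise by 40.75 → E = 474.12, U = 83.48, labor force = 557.60 thousand.
After the second change, employed and labor force both rise by 7.71; unemployed unchanged → E = 481.83, U = 83.48, labor force = 565.31 thousand.
New unemployment rate = 83.48 / 565.31 = 14.77%.
Change = 14.77% − 8.27% = +6.50 percentage points.

The unemployment rate changes by +6.50 percentage points.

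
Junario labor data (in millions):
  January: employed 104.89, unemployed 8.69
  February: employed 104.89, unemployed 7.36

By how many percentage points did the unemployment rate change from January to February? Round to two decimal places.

The unemployment rate changed by −1.09 percentage points.

January: labor force = 104.89 + 8.69 = 113.58; u = 8.69/113.58 = 7.65%.
February: labor force = 104.89 + 7.36 = 112.25; u = 7.36/112.25 = 6.56%.
Change = 6.56% − 7.65% = −1.09 pp.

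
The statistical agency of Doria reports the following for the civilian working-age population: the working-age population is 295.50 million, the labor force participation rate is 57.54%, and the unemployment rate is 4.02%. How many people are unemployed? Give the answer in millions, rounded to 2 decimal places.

Labor force = 0.5754 × 295.50 = 170.03 million.
Unemployed = 0.0402 × 170.03 ≈ 6.84 million.

About 6.84 million are unemployed.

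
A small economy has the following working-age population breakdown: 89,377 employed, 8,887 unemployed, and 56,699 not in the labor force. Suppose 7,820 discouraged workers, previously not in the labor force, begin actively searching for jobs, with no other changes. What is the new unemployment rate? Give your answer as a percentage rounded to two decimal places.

New unemployment rate ≈ 15.75%.

Initially, labor force = 89,377 + 8,887 = 98,264, so u = 8,887/98,264 = 9.04%.
After the change, unemployed and labor force both rise by 7,820 → E = 89,377, U = 16,707, labor force = 106,084.
New unemployment rate = 16,707 / 106,084 = 15.75%.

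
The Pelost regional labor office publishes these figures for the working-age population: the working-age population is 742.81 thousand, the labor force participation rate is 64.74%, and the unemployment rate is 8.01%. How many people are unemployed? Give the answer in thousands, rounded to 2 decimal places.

Labor force = 0.6474 × 742.81 = 480.90 thousand.
Unemployed = 0.0801 × 480.90 ≈ 38.52 thousand.

About 38.52 thousand are unemployed.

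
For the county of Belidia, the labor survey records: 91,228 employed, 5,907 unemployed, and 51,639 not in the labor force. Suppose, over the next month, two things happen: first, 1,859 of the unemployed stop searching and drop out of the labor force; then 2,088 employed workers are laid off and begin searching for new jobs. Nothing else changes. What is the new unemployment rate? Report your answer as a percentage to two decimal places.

Initially, labor force = 91,228 + 5,907 = 97,135, so u = 5,907/97,135 = 6.08%.
After the first change, unemployed and labor force both fall by 1,859 → E = 91,228, U = 4,048, labor force = 95,276.
After the second change, employed falls and unemployed rises by 2,088; labor force unchanged → E = 89,140, U = 6,136, labor force = 95,276.
New unemployment rate = 6,136 / 95,276 = 6.44%.

New unemployment rate ≈ 6.44%.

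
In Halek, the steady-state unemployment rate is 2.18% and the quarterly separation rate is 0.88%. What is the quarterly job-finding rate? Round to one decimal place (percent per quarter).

From u* = s/(s+f): f = s·(1−u)/u.
f = 0.88 × (1 − 0.0218) / 0.0218 = 0.8608 / 0.0218 ≈ 39.5% per quarter.

Job-finding rate ≈ 39.5% per quarter.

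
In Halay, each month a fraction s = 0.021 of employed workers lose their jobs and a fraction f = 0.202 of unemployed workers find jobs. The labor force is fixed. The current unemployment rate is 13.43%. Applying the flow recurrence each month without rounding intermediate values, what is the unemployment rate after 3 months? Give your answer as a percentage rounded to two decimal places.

Unemployment rate after three months ≈ 11.30%.

With a fixed labor force, u_{t+1} = u_t + s·(1−u_t) − f·u_t = u_t·(1−s−f) + s.
Here 1−s−f = 0.777 and s = 0.021.
u_1 = 0.134300 × 0.777 + 0.021 = 0.125351.
u_2 = 0.125351 × 0.777 + 0.021 = 0.118398.
u_3 = 0.118398 × 0.777 + 0.021 = 0.112995.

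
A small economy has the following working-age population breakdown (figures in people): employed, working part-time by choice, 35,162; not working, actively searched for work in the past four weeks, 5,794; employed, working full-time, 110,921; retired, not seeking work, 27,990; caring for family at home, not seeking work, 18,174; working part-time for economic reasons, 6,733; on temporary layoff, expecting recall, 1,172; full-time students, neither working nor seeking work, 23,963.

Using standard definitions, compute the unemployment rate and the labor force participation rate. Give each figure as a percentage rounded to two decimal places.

Unemployment rate ≈ 4.36%; labor force participation rate ≈ 69.50%.

Employed = 35,162 + 110,921 + 6,733 = 152,816 (anyone who worked, including part-time for economic reasons, counts as employed).
Unemployed = 5,794 + 1,172 = 6,966 (jobless and actively searching, or on temporary layoff).
Labor force = 152,816 + 6,966 = 159,782.
Not in labor force = 27,990 + 18,174 + 23,963 = 70,127 (those not working and not actively searching are outside the labor force).
Civilian working-age population = 159,782 + 70,127 = 229,909.
Unemployment rate = 6,966 / 159,782 = 4.36%.
Labor force participation rate = 159,782 / 229,909 = 69.50%.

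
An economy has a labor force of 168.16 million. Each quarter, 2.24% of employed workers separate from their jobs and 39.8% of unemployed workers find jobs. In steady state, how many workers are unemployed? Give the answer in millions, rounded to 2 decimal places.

Steady-state unemployment rate u* = s/(s+f) = 2.24/(2.24+39.8) = 0.053283.
Unemployed = u* × labor force = 0.053283 × 168.16 ≈ 8.96 million.

About 8.96 million are unemployed in steady state.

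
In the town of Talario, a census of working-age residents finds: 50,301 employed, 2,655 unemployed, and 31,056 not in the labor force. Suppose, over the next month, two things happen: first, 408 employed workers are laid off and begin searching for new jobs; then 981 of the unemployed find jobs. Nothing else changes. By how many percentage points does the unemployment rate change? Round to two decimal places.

The unemployment rate changes by −1.08 percentage points.

Initially, labor force = 50,301 + 2,655 = 52,956, so u = 2,655/52,956 = 5.01%.
After the first change, employed falls and unemployed rises by 408; labor force unchanged → E = 49,893, U = 3,063, labor force = 52,956.
After the second change, unemployed falls and employed rises by 981; labor force unchanged → E = 50,874, U = 2,082, labor force = 52,956.
New unemployment rate = 2,082 / 52,956 = 3.93%.
Change = 3.93% − 5.01% = −1.08 percentage points.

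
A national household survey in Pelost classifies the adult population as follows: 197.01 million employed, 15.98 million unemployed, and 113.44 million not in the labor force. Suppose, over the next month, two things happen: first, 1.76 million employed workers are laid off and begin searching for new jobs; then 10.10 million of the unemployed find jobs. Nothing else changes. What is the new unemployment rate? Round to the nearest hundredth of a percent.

Initially, labor force = 197.01 + 15.98 = 212.99 million, so u = 15.98/212.99 = 7.50%.
After the first change, employed falls and unemployed rises by 1.76; labor force unchanged → E = 195.25, U = 17.74, labor force = 212.99 million.
After the second change, unemployed falls and employed rises by 10.10; labor force unchanged → E = 205.35, U = 7.64, labor force = 212.99 million.
New unemployment rate = 7.64 / 212.99 = 3.59%.

New unemployment rate ≈ 3.59%.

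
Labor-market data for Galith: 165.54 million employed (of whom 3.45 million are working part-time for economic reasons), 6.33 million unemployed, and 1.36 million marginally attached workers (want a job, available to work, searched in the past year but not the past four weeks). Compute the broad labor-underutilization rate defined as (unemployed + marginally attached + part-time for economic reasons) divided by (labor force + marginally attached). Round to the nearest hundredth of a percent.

Labor force = 165.54 + 6.33 = 171.87 million.
Numerator = 6.33 + 1.36 + 3.45 = 11.14 million.
Denominator = 171.87 + 1.36 = 173.23 million.
Broad rate = 11.14 / 173.23 = 6.43%.

Broad underutilization rate ≈ 6.43%.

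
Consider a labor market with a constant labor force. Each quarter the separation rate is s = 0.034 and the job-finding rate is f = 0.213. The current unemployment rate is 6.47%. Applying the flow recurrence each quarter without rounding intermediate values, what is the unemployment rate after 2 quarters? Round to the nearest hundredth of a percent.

With a fixed labor force, u_{t+1} = u_t + s·(1−u_t) − f·u_t = u_t·(1−s−f) + s.
Here 1−s−f = 0.753 and s = 0.034.
u_1 = 0.064700 × 0.753 + 0.034 = 0.082719.
u_2 = 0.082719 × 0.753 + 0.034 = 0.096287.

Unemployment rate after two quarters ≈ 9.63%.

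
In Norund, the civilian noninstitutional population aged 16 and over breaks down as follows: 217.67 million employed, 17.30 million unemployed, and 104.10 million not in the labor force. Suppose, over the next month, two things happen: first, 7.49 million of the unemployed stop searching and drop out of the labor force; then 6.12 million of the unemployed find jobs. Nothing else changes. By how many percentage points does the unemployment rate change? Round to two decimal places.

The unemployment rate changes by −5.74 percentage points.

Initially, labor force = 217.67 + 17.30 = 234.97 million, so u = 17.30/234.97 = 7.36%.
After the first change, unemployed and labor force both fall by 7.49 → E = 217.67, U = 9.81, labor force = 227.48 million.
After the second change, unemployed falls and employed rises by 6.12; labor force unchanged → E = 223.79, U = 3.69, labor force = 227.48 million.
New unemployment rate = 3.69 / 227.48 = 1.62%.
Change = 1.62% − 7.36% = −5.74 percentage points.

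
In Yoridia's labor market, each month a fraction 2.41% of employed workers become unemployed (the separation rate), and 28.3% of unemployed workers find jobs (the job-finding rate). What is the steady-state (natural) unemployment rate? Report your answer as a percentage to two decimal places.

At steady state the flows balance: s·E = f·U, so U/(E+U) = s/(s+f).
u* = 2.41 / (2.41 + 28.3) = 2.41 / 30.71 = 7.85%.

Steady-state unemployment rate ≈ 7.85%.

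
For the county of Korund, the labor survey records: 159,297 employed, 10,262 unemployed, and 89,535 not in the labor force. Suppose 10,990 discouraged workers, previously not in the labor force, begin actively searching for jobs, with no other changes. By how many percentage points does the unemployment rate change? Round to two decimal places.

The unemployment rate changes by +5.72 percentage points.

Initially, labor force = 159,297 + 10,262 = 169,559, so u = 10,262/169,559 = 6.05%.
After the change, unemployed and labor force both rise by 10,990 → E = 159,297, U = 21,252, labor force = 180,549.
New unemployment rate = 21,252 / 180,549 = 11.77%.
Change = 11.77% − 6.05% = +5.72 percentage points.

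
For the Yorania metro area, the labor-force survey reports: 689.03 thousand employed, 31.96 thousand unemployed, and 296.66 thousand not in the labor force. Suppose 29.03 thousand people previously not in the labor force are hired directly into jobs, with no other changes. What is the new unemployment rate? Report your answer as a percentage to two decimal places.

New unemployment rate ≈ 4.26%.

Initially, labor force = 689.03 + 31.96 = 720.99 thousand, so u = 31.96/720.99 = 4.43%.
After the change, employed and labor force both rise by 29.03; unemployed unchanged → E = 718.06, U = 31.96, labor force = 750.02 thousand.
New unemployment rate = 31.96 / 750.02 = 4.26%.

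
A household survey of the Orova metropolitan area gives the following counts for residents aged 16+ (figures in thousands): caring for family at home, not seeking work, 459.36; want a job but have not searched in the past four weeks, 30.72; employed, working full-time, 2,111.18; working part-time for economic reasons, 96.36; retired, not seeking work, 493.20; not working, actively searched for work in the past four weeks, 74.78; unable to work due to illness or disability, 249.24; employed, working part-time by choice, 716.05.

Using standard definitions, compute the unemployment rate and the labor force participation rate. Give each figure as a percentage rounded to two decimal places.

Unemployment rate ≈ 2.49%; labor force participation rate ≈ 70.87%.

Employed = 2,111.18 + 96.36 + 716.05 = 2,923.59 thousand (anyone who worked, including part-time for economic reasons, counts as employed).
Unemployed = 74.78 thousand.
Labor force = 2,923.59 + 74.78 = 2,998.37 thousand.
Not in labor force = 459.36 + 30.72 + 493.20 + 249.24 = 1,232.52 thousand (those not working and not actively searching are outside the labor force — including those who want a job but have given up searching).
Civilian working-age population = 2,998.37 + 1,232.52 = 4,230.89 thousand.
Unemployment rate = 74.78 / 2,998.37 = 2.49%.
Labor force participation rate = 2,998.37 / 4,230.89 = 70.87%.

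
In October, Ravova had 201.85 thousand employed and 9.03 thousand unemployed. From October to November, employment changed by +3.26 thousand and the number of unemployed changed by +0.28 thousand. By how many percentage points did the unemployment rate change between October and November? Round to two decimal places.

October: labor force = 201.85 + 9.03 = 210.88; u = 9.03/210.88 = 4.28%.
November: labor force = 205.11 + 9.31 = 214.42; u = 9.31/214.42 = 4.34%.
Change = 4.34% − 4.28% = +0.06 pp.

The unemployment rate changed by +0.06 percentage points.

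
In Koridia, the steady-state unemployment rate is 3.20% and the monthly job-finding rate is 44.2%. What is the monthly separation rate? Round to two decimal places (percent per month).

From u* = s/(s+f): s = u·f/(1−u).
s = 0.0320 × 44.2 / (1 − 0.0320) = 1.4144 / 0.9680 ≈ 1.46% per month.

Separation rate ≈ 1.46% per month.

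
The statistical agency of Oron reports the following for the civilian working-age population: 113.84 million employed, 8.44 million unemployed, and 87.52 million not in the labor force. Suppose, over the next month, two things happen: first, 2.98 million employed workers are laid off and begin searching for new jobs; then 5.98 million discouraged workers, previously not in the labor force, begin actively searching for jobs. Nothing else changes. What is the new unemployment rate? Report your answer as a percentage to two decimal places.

Initially, labor force = 113.84 + 8.44 = 122.28 million, so u = 8.44/122.28 = 6.90%.
After the first change, employed falls and unemployed rises by 2.98; labor force unchanged → E = 110.86, U = 11.42, labor force = 122.28 million.
After the second change, unemployed and labor force both rise by 5.98 → E = 110.86, U = 17.40, labor force = 128.26 million.
New unemployment rate = 17.40 / 128.26 = 13.57%.

New unemployment rate ≈ 13.57%.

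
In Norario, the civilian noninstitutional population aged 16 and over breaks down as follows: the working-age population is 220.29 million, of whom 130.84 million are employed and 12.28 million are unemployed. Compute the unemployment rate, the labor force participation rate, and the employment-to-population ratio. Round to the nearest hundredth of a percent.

Unemployment rate ≈ 8.58%; labor force participation rate ≈ 64.97%; employment-population ratio ≈ 59.39%.

Labor force = employed + unemployed = 130.84 + 12.28 = 143.12 million.
Unemployment rate = 12.28 / 143.12 = 8.58%.
Labor force participation rate = 143.12 / 220.29 = 64.97%.
Employment-population ratio = 130.84 / 220.29 = 59.39%.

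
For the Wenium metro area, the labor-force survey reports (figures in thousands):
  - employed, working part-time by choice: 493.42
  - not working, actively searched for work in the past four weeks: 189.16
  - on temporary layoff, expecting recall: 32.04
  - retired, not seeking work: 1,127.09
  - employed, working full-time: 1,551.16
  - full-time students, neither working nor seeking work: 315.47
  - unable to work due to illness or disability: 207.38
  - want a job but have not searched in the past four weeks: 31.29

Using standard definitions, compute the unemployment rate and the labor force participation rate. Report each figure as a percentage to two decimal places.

Unemployment rate ≈ 9.76%; labor force participation rate ≈ 57.40%.

Employed = 493.42 + 1,551.16 = 2,044.58 thousand.
Unemployed = 189.16 + 32.04 = 221.20 thousand (jobless and actively searching, or on temporary layoff).
Labor force = 2,044.58 + 221.20 = 2,265.78 thousand.
Not in labor force = 1,127.09 + 315.47 + 207.38 + 31.29 = 1,681.23 thousand (those not working and not actively searching are outside the labor force — including those who want a job but have given up searching).
Civilian working-age population = 2,265.78 + 1,681.23 = 3,947.01 thousand.
Unemployment rate = 221.20 / 2,265.78 = 9.76%.
Labor force participation rate = 2,265.78 / 3,947.01 = 57.40%.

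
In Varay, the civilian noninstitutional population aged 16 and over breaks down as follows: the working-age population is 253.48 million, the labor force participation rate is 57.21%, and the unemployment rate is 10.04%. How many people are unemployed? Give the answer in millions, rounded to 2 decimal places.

Labor force = 0.5721 × 253.48 = 145.02 million.
Unemployed = 0.1004 × 145.02 ≈ 14.56 million.

About 14.56 million are unemployed.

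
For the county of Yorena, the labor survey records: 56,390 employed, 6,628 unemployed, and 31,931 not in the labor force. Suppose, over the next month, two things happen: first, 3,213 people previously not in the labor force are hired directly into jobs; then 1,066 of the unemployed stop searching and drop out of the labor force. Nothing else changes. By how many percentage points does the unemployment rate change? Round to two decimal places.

The unemployment rate changes by −1.98 percentage points.

Initially, labor force = 56,390 + 6,628 = 63,018, so u = 6,628/63,018 = 10.52%.
After the first change, employed and labor force both rise by 3,213; unemployed unchanged → E = 59,603, U = 6,628, labor force = 66,231.
After the second change, unemployed and labor force both fall by 1,066 → E = 59,603, U = 5,562, labor force = 65,165.
New unemployment rate = 5,562 / 65,165 = 8.54%.
Change = 8.54% − 10.52% = −1.98 percentage points.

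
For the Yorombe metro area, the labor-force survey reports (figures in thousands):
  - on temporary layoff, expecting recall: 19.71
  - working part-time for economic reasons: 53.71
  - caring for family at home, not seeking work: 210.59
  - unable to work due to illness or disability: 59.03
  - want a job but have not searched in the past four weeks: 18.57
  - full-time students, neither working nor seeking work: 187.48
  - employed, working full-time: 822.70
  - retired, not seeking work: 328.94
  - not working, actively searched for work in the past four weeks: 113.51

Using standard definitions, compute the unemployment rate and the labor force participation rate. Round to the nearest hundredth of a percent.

Employed = 53.71 + 822.70 = 876.41 thousand (anyone who worked, including part-time for economic reasons, counts as employed).
Unemployed = 19.71 + 113.51 = 133.22 thousand (jobless and actively searching, or on temporary layoff).
Labor force = 876.41 + 133.22 = 1,009.63 thousand.
Not in labor force = 210.59 + 59.03 + 18.57 + 187.48 + 328.94 = 804.61 thousand (those not working and not actively searching are outside the labor force — including those who want a job but have given up searching).
Civilian working-age population = 1,009.63 + 804.61 = 1,814.24 thousand.
Unemployment rate = 133.22 / 1,009.63 = 13.19%.
Labor force participation rate = 1,009.63 / 1,814.24 = 55.65%.

Unemployment rate ≈ 13.19%; labor force participation rate ≈ 55.65%.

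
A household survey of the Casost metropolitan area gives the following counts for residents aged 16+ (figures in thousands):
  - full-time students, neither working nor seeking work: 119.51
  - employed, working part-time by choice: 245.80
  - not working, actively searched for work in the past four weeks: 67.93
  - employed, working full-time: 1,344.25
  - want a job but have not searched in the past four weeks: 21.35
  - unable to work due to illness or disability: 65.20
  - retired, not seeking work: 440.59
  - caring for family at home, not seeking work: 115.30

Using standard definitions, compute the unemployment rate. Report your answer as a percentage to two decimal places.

Employed = 245.80 + 1,344.25 = 1,590.05 thousand.
Unemployed = 67.93 thousand.
Labor force = 1,590.05 + 67.93 = 1,657.98 thousand.
Unemployment rate = 67.93 / 1,657.98 = 4.10%.

Unemployment rate ≈ 4.10%.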